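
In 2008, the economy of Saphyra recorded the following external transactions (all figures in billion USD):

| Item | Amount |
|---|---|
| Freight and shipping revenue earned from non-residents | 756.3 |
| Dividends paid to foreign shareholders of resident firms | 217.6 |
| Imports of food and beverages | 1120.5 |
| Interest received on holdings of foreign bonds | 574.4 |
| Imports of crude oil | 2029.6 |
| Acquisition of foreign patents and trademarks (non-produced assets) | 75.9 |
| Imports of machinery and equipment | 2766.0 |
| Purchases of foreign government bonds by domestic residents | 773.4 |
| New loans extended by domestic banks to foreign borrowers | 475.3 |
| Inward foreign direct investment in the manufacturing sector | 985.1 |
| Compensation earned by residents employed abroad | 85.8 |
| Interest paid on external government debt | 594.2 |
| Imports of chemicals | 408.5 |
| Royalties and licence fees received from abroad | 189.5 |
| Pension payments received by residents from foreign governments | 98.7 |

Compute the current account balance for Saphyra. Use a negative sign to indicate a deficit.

-5431.7

Goods: -2029.6 - 2766.0 - 1120.5 - 408.5 = -6324.6
Services: 756.3 + 189.5 = 945.8
Primary income: 85.8 + 574.4 - 594.2 - 217.6 = -151.6
Secondary income: 98.7
Current account = (-6324.6) + 945.8 + (-151.6) + 98.7 = -5431.7
(Excluded from the current account — capital account: acquisition of foreign patents and trademarks (non-produced assets) 75.9; financial account: purchases of foreign government bonds by domestic residents 773.4, new loans extended by domestic banks to foreign borrowers 475.3, inward foreign direct investment in the manufacturing sector 985.1.)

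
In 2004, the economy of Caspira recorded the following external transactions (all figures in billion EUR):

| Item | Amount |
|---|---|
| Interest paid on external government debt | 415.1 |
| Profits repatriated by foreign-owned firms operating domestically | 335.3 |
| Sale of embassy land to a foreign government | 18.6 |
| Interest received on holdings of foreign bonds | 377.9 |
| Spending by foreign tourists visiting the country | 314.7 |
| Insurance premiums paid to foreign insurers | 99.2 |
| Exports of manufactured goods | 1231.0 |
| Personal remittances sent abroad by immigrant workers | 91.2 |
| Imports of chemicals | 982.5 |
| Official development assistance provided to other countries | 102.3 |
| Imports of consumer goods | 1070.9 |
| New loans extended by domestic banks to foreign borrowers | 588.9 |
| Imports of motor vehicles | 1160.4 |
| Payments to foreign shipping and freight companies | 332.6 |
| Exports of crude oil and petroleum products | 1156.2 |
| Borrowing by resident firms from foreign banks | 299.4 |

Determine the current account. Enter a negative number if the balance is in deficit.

Goods: -1160.4 - 982.5 + 1231.0 - 1070.9 + 1156.2 = -826.6
Services: -332.6 + 314.7 - 99.2 = -117.1
Primary income: -415.1 + 377.9 - 335.3 = -372.5
Secondary income: -91.2 - 102.3 = -193.5
Current account = (-826.6) + (-117.1) + (-372.5) + (-193.5) = -1509.7
(Excluded from the current account — capital account: sale of embassy land to a foreign government 18.6; financial account: new loans extended by domestic banks to foreign borrowers 588.9, borrowing by resident firms from foreign banks 299.4.)

-1509.7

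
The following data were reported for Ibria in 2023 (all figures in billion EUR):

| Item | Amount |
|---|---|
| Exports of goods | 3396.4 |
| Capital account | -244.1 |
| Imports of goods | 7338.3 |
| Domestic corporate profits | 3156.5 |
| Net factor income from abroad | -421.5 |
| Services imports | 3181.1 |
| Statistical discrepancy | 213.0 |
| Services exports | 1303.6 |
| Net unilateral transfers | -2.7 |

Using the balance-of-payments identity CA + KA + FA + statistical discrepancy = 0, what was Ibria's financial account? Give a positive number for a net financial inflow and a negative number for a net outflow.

6274.7

Goods balance = 3396.4 - 7338.3 = -3941.9
Services balance = 1303.6 - 3181.1 = -1877.5
Trade balance (goods + services) = -3941.9 + (-1877.5) = -5819.4
Net primary income = -421.5
Net secondary income = -2.7
Current account = -5819.4 + (-421.5) + (-2.7) = -6243.6
Financial account = -(-6243.6 + (-244.1) + 213.0) = 6274.7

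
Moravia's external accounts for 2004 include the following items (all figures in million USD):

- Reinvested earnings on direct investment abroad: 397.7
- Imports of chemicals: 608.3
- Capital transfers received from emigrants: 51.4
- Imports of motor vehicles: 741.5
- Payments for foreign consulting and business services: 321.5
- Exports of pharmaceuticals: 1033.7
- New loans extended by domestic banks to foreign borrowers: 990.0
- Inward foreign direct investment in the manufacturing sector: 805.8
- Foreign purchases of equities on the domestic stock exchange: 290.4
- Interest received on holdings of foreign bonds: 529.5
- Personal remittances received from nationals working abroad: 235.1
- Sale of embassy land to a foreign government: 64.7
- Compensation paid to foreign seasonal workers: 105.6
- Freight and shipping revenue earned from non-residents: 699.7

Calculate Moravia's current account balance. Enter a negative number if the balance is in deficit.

1118.8

Goods: 1033.7 - 608.3 - 741.5 = -316.1
Services: 699.7 - 321.5 = 378.2
Primary income: -105.6 + 397.7 + 529.5 = 821.6
Secondary income: 235.1
Current account = (-316.1) + 378.2 + 821.6 + 235.1 = 1118.8
(Excluded from the current account — capital account: capital transfers received from emigrants 51.4, sale of embassy land to a foreign government 64.7; financial account: new loans extended by domestic banks to foreign borrowers 990.0, inward foreign direct investment in the manufacturing sector 805.8, foreign purchases of equities on the domestic stock exchange 290.4.)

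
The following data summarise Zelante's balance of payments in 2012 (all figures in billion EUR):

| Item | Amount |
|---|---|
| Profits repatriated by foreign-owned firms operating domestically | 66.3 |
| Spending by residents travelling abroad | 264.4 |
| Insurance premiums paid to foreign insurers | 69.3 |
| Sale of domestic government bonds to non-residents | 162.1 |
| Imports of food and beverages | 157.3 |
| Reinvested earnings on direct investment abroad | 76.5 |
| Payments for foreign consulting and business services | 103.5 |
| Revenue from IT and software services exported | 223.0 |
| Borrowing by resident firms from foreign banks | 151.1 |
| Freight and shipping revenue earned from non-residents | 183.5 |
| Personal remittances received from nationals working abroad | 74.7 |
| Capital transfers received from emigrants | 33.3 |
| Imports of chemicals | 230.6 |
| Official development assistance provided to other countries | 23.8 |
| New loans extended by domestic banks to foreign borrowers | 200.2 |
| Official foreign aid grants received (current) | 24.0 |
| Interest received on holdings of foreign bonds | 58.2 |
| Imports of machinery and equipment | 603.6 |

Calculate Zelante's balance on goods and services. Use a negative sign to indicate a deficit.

Goods: -230.6 - 157.3 - 603.6 = -991.5
Services: 183.5 - 69.3 + 223.0 - 103.5 - 264.4 = -30.7
Trade balance = -991.5 + (-30.7) = -1022.2
(Excluded from the trade balance — primary income: profits repatriated by foreign-owned firms operating domestically 66.3, reinvested earnings on direct investment abroad 76.5, interest received on holdings of foreign bonds 58.2; financial account: sale of domestic government bonds to non-residents 162.1, borrowing by resident firms from foreign banks 151.1, new loans extended by domestic banks to foreign borrowers 200.2; secondary income: personal remittances received from nationals working abroad 74.7, official development assistance provided to other countries 23.8, official foreign aid grants received (current) 24.0; capital account: capital transfers received from emigrants 33.3.)

-1022.2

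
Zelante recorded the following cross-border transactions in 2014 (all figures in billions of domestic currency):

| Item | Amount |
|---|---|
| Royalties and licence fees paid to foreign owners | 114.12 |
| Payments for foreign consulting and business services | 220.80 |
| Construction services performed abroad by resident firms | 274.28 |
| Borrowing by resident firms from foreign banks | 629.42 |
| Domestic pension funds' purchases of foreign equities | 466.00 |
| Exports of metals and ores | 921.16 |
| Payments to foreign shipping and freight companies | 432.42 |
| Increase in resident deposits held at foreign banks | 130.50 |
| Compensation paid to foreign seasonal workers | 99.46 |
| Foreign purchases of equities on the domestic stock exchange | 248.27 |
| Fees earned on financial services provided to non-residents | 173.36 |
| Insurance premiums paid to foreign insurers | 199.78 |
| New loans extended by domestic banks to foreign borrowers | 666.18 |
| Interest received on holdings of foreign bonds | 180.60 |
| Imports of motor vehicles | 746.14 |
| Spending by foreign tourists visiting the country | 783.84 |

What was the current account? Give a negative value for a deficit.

Goods: 921.16 - 746.14 = 175.02
Services: -432.42 + 173.36 - 199.78 - 220.80 - 114.12 + 274.28 + 783.84 = 264.36
Primary income: 180.60 - 99.46 = 81.14
Current account = 175.02 + 264.36 + 81.14 = 520.52
(Excluded from the current account — financial account: borrowing by resident firms from foreign banks 629.42, domestic pension funds' purchases of foreign equities 466.00, increase in resident deposits held at foreign banks 130.50, foreign purchases of equities on the domestic stock exchange 248.27, new loans extended by domestic banks to foreign borrowers 666.18.)

520.52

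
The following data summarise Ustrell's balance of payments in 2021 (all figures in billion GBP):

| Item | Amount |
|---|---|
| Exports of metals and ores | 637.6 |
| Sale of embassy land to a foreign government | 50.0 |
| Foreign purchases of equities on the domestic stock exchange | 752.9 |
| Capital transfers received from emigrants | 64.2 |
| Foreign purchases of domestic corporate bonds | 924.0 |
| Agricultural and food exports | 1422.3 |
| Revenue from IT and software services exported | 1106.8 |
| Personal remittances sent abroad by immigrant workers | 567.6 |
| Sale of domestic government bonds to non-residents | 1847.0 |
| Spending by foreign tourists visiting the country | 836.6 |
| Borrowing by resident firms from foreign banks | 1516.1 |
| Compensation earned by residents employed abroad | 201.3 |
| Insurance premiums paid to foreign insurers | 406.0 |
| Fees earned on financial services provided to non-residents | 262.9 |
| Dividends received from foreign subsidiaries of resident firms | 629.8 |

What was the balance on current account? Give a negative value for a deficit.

4123.7

Goods: 1422.3 + 637.6 = 2059.9
Services: 1106.8 - 406.0 + 836.6 + 262.9 = 1800.3
Primary income: 629.8 + 201.3 = 831.1
Secondary income: -567.6
Current account = 2059.9 + 1800.3 + 831.1 + (-567.6) = 4123.7
(Excluded from the current account — capital account: sale of embassy land to a foreign government 50.0, capital transfers received from emigrants 64.2; financial account: foreign purchases of equities on the domestic stock exchange 752.9, foreign purchases of domestic corporate bonds 924.0, sale of domestic government bonds to non-residents 1847.0, borrowing by resident firms from foreign banks 1516.1.)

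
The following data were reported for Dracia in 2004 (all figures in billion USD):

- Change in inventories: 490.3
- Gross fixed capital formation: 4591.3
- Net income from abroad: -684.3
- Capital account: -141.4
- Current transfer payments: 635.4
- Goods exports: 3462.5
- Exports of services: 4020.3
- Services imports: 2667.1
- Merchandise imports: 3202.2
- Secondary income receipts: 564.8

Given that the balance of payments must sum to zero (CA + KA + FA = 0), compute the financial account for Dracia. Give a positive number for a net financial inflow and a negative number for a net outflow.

Goods balance = 3462.5 - 3202.2 = 260.3
Services balance = 4020.3 - 2667.1 = 1353.2
Trade balance (goods + services) = 260.3 + 1353.2 = 1613.5
Net primary income = -684.3
Net secondary income = 564.8 - 635.4 = -70.6
Current account = 1613.5 + (-684.3) + (-70.6) = 858.6
Financial account = -(858.6 + (-141.4)) = -717.2

-717.2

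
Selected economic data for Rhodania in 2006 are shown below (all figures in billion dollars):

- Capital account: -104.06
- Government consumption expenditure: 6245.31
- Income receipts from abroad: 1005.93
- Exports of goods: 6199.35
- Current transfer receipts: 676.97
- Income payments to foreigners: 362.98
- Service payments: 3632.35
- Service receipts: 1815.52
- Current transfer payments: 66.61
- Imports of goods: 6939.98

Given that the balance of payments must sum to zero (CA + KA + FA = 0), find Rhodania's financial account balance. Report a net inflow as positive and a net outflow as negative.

1408.21

Goods balance = 6199.35 - 6939.98 = -740.63
Services balance = 1815.52 - 3632.35 = -1816.83
Trade balance (goods + services) = -740.63 + (-1816.83) = -2557.46
Net primary income = 1005.93 - 362.98 = 642.95
Net secondary income = 676.97 - 66.61 = 610.36
Current account = -2557.46 + 642.95 + 610.36 = -1304.15
Financial account = -(-1304.15 + (-104.06)) = 1408.21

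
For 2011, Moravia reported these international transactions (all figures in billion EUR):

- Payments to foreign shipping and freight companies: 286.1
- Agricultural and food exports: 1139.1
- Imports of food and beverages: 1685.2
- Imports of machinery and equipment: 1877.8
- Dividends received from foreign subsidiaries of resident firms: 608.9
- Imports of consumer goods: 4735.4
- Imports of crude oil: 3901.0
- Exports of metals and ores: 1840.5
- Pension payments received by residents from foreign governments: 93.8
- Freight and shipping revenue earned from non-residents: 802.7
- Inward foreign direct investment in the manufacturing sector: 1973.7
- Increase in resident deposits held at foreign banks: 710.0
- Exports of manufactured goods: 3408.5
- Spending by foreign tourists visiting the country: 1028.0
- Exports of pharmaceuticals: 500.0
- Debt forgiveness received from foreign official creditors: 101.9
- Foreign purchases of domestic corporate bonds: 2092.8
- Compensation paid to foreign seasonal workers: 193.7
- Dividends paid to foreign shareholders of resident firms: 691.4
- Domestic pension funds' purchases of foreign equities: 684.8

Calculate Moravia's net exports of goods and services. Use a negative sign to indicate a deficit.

Goods: -4735.4 - 1877.8 - 3901.0 + 1840.5 + 500.0 + 3408.5 + 1139.1 - 1685.2 = -5311.3
Services: 1028.0 + 802.7 - 286.1 = 1544.6
Trade balance = -5311.3 + 1544.6 = -3766.7
(Excluded from the trade balance — primary income: dividends received from foreign subsidiaries of resident firms 608.9, compensation paid to foreign seasonal workers 193.7, dividends paid to foreign shareholders of resident firms 691.4; secondary income: pension payments received by residents from foreign governments 93.8; financial account: inward foreign direct investment in the manufacturing sector 1973.7, increase in resident deposits held at foreign banks 710.0, foreign purchases of domestic corporate bonds 2092.8, domestic pension funds' purchases of foreign equities 684.8; capital account: debt forgiveness received from foreign official creditors 101.9.)

-3766.7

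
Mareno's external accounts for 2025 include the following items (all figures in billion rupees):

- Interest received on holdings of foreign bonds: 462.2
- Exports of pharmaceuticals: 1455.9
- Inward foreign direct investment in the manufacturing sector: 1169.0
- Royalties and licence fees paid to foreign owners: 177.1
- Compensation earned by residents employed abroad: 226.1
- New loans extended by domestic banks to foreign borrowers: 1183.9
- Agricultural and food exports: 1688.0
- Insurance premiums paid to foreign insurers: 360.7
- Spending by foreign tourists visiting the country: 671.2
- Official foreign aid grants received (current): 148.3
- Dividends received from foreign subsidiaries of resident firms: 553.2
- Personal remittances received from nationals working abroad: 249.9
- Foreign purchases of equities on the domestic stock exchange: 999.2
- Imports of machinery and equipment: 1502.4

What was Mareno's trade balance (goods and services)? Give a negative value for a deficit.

1774.9

Goods: 1455.9 - 1502.4 + 1688.0 = 1641.5
Services: -360.7 - 177.1 + 671.2 = 133.4
Trade balance = 1641.5 + 133.4 = 1774.9
(Excluded from the trade balance — primary income: interest received on holdings of foreign bonds 462.2, compensation earned by residents employed abroad 226.1, dividends received from foreign subsidiaries of resident firms 553.2; financial account: inward foreign direct investment in the manufacturing sector 1169.0, new loans extended by domestic banks to foreign borrowers 1183.9, foreign purchases of equities on the domestic stock exchange 999.2; secondary income: official foreign aid grants received (current) 148.3, personal remittances received from nationals working abroad 249.9.)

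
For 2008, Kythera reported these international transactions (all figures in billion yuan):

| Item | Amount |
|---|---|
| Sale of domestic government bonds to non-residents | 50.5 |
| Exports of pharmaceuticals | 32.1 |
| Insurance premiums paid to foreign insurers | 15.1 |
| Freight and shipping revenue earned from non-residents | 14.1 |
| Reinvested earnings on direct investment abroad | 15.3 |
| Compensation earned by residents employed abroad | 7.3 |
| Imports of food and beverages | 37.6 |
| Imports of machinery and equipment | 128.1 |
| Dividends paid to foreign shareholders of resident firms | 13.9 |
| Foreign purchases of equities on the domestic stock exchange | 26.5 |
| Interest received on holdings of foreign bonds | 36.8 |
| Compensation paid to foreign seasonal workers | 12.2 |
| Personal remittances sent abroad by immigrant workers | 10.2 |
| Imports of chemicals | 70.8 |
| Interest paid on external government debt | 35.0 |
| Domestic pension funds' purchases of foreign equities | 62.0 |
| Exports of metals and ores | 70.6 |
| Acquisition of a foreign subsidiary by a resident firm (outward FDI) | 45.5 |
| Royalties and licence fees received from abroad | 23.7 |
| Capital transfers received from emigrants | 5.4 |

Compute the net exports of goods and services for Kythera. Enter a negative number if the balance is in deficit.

-111.1

Goods: -37.6 - 128.1 - 70.8 + 32.1 + 70.6 = -133.8
Services: 23.7 - 15.1 + 14.1 = 22.7
Trade balance = -133.8 + 22.7 = -111.1
(Excluded from the trade balance — financial account: sale of domestic government bonds to non-residents 50.5, foreign purchases of equities on the domestic stock exchange 26.5, domestic pension funds' purchases of foreign equities 62.0, acquisition of a foreign subsidiary by a resident firm (outward FDI) 45.5; primary income: reinvested earnings on direct investment abroad 15.3, compensation earned by residents employed abroad 7.3, dividends paid to foreign shareholders of resident firms 13.9, interest received on holdings of foreign bonds 36.8, compensation paid to foreign seasonal workers 12.2, interest paid on external government debt 35.0; secondary income: personal remittances sent abroad by immigrant workers 10.2; capital account: capital transfers received from emigrants 5.4.)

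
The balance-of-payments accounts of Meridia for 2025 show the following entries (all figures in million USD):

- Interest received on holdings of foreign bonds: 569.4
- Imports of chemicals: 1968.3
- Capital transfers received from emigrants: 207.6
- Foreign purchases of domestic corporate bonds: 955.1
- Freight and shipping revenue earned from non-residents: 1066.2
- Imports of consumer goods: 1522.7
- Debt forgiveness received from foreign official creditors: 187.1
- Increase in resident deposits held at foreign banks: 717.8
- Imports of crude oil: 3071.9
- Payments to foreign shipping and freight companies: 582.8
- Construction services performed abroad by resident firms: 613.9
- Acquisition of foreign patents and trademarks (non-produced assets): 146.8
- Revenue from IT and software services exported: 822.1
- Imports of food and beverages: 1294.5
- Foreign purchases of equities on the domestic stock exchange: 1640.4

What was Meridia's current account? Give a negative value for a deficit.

Goods: -1522.7 - 1968.3 - 3071.9 - 1294.5 = -7857.4
Services: 822.1 + 1066.2 - 582.8 + 613.9 = 1919.4
Primary income: 569.4
Current account = (-7857.4) + 1919.4 + 569.4 = -5368.6
(Excluded from the current account — capital account: capital transfers received from emigrants 207.6, debt forgiveness received from foreign official creditors 187.1, acquisition of foreign patents and trademarks (non-produced assets) 146.8; financial account: foreign purchases of domestic corporate bonds 955.1, increase in resident deposits held at foreign banks 717.8, foreign purchases of equities on the domestic stock exchange 1640.4.)

-5368.6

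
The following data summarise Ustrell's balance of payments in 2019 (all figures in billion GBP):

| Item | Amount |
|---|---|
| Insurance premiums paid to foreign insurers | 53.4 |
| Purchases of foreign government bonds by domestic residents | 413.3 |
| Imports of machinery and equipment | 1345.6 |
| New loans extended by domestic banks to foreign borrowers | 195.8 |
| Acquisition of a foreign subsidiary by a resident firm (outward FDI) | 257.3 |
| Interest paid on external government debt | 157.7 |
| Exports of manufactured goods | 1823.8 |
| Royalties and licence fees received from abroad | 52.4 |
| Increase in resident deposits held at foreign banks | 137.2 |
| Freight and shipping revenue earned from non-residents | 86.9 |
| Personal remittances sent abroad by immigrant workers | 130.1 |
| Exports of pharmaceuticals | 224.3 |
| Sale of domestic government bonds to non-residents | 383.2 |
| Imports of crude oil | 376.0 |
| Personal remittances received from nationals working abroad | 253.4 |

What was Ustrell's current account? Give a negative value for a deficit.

378.0

Goods: 224.3 + 1823.8 - 376.0 - 1345.6 = 326.5
Services: 86.9 - 53.4 + 52.4 = 85.9
Primary income: -157.7
Secondary income: -130.1 + 253.4 = 123.3
Current account = 326.5 + 85.9 + (-157.7) + 123.3 = 378.0
(Excluded from the current account — financial account: purchases of foreign government bonds by domestic residents 413.3, new loans extended by domestic banks to foreign borrowers 195.8, acquisition of a foreign subsidiary by a resident firm (outward FDI) 257.3, increase in resident deposits held at foreign banks 137.2, sale of domestic government bonds to non-residents 383.2.)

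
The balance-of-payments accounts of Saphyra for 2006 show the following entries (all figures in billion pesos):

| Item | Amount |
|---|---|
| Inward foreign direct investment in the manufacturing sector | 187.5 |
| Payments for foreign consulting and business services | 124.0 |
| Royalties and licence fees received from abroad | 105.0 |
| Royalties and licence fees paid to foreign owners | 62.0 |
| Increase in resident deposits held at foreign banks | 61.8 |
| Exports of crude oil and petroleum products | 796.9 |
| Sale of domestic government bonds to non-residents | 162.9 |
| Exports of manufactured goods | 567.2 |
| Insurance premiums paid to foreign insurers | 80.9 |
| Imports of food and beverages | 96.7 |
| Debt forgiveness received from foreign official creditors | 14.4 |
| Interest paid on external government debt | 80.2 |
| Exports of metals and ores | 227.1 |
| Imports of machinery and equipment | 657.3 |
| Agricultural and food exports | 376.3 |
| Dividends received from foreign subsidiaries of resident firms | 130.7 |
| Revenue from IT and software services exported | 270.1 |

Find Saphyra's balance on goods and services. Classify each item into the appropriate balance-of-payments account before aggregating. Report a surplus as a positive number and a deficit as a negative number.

1321.7

Goods: -96.7 + 796.9 + 227.1 - 657.3 + 567.2 + 376.3 = 1213.5
Services: -80.9 + 105.0 - 124.0 + 270.1 - 62.0 = 108.2
Trade balance = 1213.5 + 108.2 = 1321.7
(Excluded from the trade balance — financial account: inward foreign direct investment in the manufacturing sector 187.5, increase in resident deposits held at foreign banks 61.8, sale of domestic government bonds to non-residents 162.9; capital account: debt forgiveness received from foreign official creditors 14.4; primary income: interest paid on external government debt 80.2, dividends received from foreign subsidiaries of resident firms 130.7.)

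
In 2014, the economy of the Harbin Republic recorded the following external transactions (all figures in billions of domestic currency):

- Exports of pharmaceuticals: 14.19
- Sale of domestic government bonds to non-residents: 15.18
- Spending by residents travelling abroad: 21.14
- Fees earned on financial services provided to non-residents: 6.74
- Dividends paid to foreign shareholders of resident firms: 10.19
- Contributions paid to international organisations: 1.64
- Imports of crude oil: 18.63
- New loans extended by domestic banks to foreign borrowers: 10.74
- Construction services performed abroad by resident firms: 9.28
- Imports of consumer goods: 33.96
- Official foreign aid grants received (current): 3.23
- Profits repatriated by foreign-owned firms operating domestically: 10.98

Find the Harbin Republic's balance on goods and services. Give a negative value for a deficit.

Goods: -18.63 + 14.19 - 33.96 = -38.40
Services: -21.14 + 9.28 + 6.74 = -5.12
Trade balance = -38.40 + (-5.12) = -43.52
(Excluded from the trade balance — financial account: sale of domestic government bonds to non-residents 15.18, new loans extended by domestic banks to foreign borrowers 10.74; primary income: dividends paid to foreign shareholders of resident firms 10.19, profits repatriated by foreign-owned firms operating domestically 10.98; secondary income: contributions paid to international organisations 1.64, official foreign aid grants received (current) 3.23.)

-43.52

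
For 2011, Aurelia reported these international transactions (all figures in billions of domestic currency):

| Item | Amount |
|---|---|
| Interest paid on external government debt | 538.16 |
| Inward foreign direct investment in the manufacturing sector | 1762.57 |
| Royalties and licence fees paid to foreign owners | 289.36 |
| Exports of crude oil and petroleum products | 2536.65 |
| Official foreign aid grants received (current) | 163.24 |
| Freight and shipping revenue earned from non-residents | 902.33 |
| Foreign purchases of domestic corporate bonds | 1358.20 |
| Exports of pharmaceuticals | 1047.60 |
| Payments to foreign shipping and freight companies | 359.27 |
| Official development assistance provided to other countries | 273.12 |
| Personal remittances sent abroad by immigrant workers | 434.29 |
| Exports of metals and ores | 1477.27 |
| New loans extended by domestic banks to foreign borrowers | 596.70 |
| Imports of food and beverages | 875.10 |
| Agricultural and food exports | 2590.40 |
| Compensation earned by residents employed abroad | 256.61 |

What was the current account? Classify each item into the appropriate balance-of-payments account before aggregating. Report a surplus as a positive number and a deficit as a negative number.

Goods: 2590.40 + 2536.65 + 1047.60 - 875.10 + 1477.27 = 6776.82
Services: -359.27 - 289.36 + 902.33 = 253.70
Primary income: -538.16 + 256.61 = -281.55
Secondary income: -273.12 - 434.29 + 163.24 = -544.17
Current account = 6776.82 + 253.70 + (-281.55) + (-544.17) = 6204.80
(Excluded from the current account — financial account: inward foreign direct investment in the manufacturing sector 1762.57, foreign purchases of domestic corporate bonds 1358.20, new loans extended by domestic banks to foreign borrowers 596.70.)

6204.80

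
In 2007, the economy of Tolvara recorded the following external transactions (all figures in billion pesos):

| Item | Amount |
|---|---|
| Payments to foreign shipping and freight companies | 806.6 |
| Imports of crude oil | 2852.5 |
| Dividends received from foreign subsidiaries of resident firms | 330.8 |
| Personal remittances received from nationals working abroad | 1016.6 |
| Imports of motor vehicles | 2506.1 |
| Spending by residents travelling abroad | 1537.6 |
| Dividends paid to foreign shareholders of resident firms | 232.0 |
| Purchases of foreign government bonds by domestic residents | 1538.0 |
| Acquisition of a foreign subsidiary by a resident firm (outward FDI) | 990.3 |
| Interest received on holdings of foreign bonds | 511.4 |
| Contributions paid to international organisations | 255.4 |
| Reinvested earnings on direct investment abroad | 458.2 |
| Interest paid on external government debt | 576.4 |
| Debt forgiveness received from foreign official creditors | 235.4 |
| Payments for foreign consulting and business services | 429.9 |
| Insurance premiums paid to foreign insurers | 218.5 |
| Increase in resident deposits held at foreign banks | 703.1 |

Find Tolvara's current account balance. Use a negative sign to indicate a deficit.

Goods: -2506.1 - 2852.5 = -5358.6
Services: -218.5 - 806.6 - 1537.6 - 429.9 = -2992.6
Primary income: -576.4 + 511.4 - 232.0 + 458.2 + 330.8 = 492.0
Secondary income: -255.4 + 1016.6 = 761.2
Current account = (-5358.6) + (-2992.6) + 492.0 + 761.2 = -7098.0
(Excluded from the current account — financial account: purchases of foreign government bonds by domestic residents 1538.0, acquisition of a foreign subsidiary by a resident firm (outward FDI) 990.3, increase in resident deposits held at foreign banks 703.1; capital account: debt forgiveness received from foreign official creditors 235.4.)

-7098.0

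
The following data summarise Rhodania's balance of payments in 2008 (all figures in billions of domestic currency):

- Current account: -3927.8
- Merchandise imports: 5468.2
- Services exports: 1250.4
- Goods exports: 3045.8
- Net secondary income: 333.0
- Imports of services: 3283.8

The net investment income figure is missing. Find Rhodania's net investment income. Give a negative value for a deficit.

Current account = goods balance + services balance + net primary income + net secondary income
Sum of the known components = -4122.8
Net investment income = CA - (known components) = -3927.8 - (-4122.8) = 195.0

195.0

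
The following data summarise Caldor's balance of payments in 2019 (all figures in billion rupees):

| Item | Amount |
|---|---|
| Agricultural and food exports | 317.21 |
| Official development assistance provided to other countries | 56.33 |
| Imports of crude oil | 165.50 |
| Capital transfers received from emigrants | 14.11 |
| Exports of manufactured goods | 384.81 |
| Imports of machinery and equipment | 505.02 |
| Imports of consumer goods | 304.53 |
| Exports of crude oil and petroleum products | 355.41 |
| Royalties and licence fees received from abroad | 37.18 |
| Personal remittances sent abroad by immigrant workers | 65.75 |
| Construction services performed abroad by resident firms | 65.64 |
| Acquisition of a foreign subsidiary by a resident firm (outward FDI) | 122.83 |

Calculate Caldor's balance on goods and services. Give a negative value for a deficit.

Goods: -505.02 + 355.41 - 304.53 + 317.21 + 384.81 - 165.50 = 82.38
Services: 65.64 + 37.18 = 102.82
Trade balance = 82.38 + 102.82 = 185.20
(Excluded from the trade balance — secondary income: official development assistance provided to other countries 56.33, personal remittances sent abroad by immigrant workers 65.75; capital account: capital transfers received from emigrants 14.11; financial account: acquisition of a foreign subsidiary by a resident firm (outward FDI) 122.83.)

185.20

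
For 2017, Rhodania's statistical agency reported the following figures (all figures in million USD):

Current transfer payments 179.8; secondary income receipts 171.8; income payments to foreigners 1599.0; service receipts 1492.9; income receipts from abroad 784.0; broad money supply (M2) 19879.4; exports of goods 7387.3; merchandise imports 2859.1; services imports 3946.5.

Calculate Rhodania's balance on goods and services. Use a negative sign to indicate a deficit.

2074.6

Goods balance = 7387.3 - 2859.1 = 4528.2
Services balance = 1492.9 - 3946.5 = -2453.6
Trade balance (goods + services) = 4528.2 + (-2453.6) = 2074.6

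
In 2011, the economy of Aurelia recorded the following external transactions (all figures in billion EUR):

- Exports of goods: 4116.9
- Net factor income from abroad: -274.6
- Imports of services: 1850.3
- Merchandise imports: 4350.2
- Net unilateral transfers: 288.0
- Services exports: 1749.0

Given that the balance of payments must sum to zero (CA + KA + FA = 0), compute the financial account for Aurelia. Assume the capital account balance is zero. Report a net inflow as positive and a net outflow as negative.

Goods balance = 4116.9 - 4350.2 = -233.3
Services balance = 1749.0 - 1850.3 = -101.3
Trade balance (goods + services) = -233.3 + (-101.3) = -334.6
Net primary income = -274.6
Net secondary income = 288.0
Current account = -334.6 + (-274.6) + 288.0 = -321.2
Financial account = -(-321.2) = 321.2

321.2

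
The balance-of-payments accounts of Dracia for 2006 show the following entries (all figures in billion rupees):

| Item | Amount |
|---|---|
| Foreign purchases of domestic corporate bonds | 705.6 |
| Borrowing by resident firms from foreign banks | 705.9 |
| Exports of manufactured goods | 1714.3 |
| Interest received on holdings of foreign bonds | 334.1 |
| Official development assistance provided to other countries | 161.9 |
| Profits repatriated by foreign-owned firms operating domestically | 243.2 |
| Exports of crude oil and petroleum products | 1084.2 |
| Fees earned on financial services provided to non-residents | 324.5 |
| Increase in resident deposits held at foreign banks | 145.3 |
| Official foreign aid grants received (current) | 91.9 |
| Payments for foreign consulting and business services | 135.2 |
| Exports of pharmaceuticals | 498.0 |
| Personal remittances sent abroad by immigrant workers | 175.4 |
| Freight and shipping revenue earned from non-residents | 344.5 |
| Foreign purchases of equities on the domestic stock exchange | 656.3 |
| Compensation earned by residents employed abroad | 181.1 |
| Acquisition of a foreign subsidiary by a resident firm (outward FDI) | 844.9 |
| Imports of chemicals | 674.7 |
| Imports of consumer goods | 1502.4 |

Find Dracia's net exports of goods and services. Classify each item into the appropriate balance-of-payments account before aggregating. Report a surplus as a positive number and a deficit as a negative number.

Goods: 1714.3 - 1502.4 - 674.7 + 1084.2 + 498.0 = 1119.4
Services: -135.2 + 324.5 + 344.5 = 533.8
Trade balance = 1119.4 + 533.8 = 1653.2
(Excluded from the trade balance — financial account: foreign purchases of domestic corporate bonds 705.6, borrowing by resident firms from foreign banks 705.9, increase in resident deposits held at foreign banks 145.3, foreign purchases of equities on the domestic stock exchange 656.3, acquisition of a foreign subsidiary by a resident firm (outward FDI) 844.9; primary income: interest received on holdings of foreign bonds 334.1, profits repatriated by foreign-owned firms operating domestically 243.2, compensation earned by residents employed abroad 181.1; secondary income: official development assistance provided to other countries 161.9, official foreign aid grants received (current) 91.9, personal remittances sent abroad by immigrant workers 175.4.)

1653.2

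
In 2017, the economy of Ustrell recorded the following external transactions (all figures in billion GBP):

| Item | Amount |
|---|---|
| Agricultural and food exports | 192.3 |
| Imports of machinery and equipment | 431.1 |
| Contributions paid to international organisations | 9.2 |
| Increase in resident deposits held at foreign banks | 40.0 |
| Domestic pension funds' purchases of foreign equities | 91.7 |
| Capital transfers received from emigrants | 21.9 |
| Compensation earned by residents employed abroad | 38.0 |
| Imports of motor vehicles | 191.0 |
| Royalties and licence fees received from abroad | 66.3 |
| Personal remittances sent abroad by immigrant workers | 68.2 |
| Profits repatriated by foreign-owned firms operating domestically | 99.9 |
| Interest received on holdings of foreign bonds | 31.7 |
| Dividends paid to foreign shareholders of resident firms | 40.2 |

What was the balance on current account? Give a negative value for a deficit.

-511.3

Goods: 192.3 - 191.0 - 431.1 = -429.8
Services: 66.3
Primary income: -40.2 - 99.9 + 38.0 + 31.7 = -70.4
Secondary income: -68.2 - 9.2 = -77.4
Current account = (-429.8) + 66.3 + (-70.4) + (-77.4) = -511.3
(Excluded from the current account — financial account: increase in resident deposits held at foreign banks 40.0, domestic pension funds' purchases of foreign equities 91.7; capital account: capital transfers received from emigrants 21.9.)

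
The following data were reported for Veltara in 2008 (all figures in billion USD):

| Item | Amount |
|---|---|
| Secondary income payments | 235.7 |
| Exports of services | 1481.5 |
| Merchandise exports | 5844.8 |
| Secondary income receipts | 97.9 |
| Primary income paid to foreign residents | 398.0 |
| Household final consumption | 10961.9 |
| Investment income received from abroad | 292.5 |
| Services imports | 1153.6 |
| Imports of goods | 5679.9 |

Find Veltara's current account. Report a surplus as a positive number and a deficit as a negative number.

249.5

Goods balance = 5844.8 - 5679.9 = 164.9
Services balance = 1481.5 - 1153.6 = 327.9
Trade balance (goods + services) = 164.9 + 327.9 = 492.8
Net primary income = 292.5 - 398.0 = -105.5
Net secondary income = 97.9 - 235.7 = -137.8
Current account = 492.8 + (-105.5) + (-137.8) = 249.5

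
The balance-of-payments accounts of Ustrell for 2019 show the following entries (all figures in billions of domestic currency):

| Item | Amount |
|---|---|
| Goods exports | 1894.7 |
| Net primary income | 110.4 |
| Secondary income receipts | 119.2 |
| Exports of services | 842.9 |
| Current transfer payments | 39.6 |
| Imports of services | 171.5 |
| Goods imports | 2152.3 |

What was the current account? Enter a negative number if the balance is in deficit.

603.8

Goods balance = 1894.7 - 2152.3 = -257.6
Services balance = 842.9 - 171.5 = 671.4
Trade balance (goods + services) = -257.6 + 671.4 = 413.8
Net primary income = 110.4
Net secondary income = 119.2 - 39.6 = 79.6
Current account = 413.8 + 110.4 + 79.6 = 603.8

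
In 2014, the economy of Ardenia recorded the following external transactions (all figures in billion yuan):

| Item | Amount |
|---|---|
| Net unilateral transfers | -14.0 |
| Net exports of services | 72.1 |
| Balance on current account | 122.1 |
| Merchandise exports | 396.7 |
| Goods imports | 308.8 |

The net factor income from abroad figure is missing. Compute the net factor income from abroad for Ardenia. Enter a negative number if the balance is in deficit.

-23.9

Current account = goods balance + services balance + net primary income + net secondary income
Sum of the known components = 146.0
Net factor income from abroad = CA - (known components) = 122.1 - 146.0 = -23.9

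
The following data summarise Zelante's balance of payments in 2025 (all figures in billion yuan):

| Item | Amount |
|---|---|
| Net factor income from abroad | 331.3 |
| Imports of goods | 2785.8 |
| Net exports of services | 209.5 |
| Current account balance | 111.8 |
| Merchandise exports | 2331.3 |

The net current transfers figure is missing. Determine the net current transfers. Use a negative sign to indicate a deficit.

25.5

Current account = goods balance + services balance + net primary income + net secondary income
Sum of the known components = 86.3
Net current transfers = CA - (known components) = 111.8 - 86.3 = 25.5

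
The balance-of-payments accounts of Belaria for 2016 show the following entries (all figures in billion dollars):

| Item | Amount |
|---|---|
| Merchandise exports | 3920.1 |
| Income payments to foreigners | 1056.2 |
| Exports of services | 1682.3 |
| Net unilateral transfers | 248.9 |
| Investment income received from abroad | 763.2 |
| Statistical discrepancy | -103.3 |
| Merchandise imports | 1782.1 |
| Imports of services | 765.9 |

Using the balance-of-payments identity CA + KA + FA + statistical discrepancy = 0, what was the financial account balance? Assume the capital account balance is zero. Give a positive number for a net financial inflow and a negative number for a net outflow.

Goods balance = 3920.1 - 1782.1 = 2138.0
Services balance = 1682.3 - 765.9 = 916.4
Trade balance (goods + services) = 2138.0 + 916.4 = 3054.4
Net primary income = 763.2 - 1056.2 = -293.0
Net secondary income = 248.9
Current account = 3054.4 + (-293.0) + 248.9 = 3010.3
Financial account = -(3010.3 + (-103.3)) = -2907.0

-2907.0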